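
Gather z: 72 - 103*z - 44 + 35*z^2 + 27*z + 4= 35*z^2 - 76*z + 32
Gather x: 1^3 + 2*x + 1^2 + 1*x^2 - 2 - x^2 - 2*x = 0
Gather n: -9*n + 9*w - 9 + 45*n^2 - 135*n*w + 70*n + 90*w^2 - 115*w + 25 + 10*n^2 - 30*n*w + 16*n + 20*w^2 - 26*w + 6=55*n^2 + n*(77 - 165*w) + 110*w^2 - 132*w + 22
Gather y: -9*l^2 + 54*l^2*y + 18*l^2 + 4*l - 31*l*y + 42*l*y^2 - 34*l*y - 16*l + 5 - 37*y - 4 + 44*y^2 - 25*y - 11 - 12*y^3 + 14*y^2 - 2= 9*l^2 - 12*l - 12*y^3 + y^2*(42*l + 58) + y*(54*l^2 - 65*l - 62) - 12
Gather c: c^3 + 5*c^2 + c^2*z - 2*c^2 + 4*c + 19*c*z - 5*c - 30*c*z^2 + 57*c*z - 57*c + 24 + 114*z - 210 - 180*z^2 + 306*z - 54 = c^3 + c^2*(z + 3) + c*(-30*z^2 + 76*z - 58) - 180*z^2 + 420*z - 240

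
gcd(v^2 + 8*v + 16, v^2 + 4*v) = v + 4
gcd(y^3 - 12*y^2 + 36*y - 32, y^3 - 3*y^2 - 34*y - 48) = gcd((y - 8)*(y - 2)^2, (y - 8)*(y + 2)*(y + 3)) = y - 8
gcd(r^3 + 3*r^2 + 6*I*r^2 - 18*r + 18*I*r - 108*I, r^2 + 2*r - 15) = r - 3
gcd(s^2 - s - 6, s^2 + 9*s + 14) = s + 2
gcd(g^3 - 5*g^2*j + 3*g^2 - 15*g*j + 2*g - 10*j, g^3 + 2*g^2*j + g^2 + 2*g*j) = g + 1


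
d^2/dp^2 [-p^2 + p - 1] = -2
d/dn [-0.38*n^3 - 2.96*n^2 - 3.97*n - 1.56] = -1.14*n^2 - 5.92*n - 3.97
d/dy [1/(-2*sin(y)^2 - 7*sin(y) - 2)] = (4*sin(y) + 7)*cos(y)/(7*sin(y) - cos(2*y) + 3)^2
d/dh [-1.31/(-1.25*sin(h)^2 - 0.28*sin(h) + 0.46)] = -(3.275*sin(h) + 0.3668)*cos(h)/(1.25*sin(h)^2 + 0.28*sin(h) - 0.46)^2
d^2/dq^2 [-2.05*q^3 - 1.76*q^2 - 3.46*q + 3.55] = -12.3*q - 3.52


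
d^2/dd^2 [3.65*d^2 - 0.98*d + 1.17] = 7.30000000000000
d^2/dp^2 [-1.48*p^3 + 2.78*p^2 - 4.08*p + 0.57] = 5.56 - 8.88*p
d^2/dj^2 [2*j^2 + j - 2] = 4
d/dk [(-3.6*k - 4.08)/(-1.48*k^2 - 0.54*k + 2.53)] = (5.328*k^2 + 1.944*k - (2.96*k + 0.54)*(3.6*k + 4.08) - 9.108)/(1.48*k^2 + 0.54*k - 2.53)^2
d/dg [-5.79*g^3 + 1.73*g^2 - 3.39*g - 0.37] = -17.37*g^2 + 3.46*g - 3.39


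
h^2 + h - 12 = (h - 3)*(h + 4)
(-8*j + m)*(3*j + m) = -24*j^2 - 5*j*m + m^2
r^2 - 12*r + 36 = (r - 6)^2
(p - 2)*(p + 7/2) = p^2 + 3*p/2 - 7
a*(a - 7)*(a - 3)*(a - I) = a^4 - 10*a^3 - I*a^3 + 21*a^2 + 10*I*a^2 - 21*I*a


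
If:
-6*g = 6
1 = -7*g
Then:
No Solution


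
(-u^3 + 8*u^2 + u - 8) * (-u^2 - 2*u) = u^5 - 6*u^4 - 17*u^3 + 6*u^2 + 16*u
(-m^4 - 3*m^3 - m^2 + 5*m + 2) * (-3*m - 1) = 3*m^5 + 10*m^4 + 6*m^3 - 14*m^2 - 11*m - 2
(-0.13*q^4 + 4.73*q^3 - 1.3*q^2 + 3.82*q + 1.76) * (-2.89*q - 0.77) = 0.3757*q^5 - 13.5696*q^4 + 0.1149*q^3 - 10.0388*q^2 - 8.0278*q - 1.3552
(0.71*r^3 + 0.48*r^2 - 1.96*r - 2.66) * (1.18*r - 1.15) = 0.8378*r^4 - 0.2501*r^3 - 2.8648*r^2 - 0.8848*r + 3.059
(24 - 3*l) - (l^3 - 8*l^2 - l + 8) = -l^3 + 8*l^2 - 2*l + 16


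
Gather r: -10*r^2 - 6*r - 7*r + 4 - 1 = -10*r^2 - 13*r + 3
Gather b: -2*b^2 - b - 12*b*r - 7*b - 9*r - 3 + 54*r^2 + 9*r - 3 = -2*b^2 + b*(-12*r - 8) + 54*r^2 - 6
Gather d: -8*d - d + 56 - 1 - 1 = 54 - 9*d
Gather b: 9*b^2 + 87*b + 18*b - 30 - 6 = 9*b^2 + 105*b - 36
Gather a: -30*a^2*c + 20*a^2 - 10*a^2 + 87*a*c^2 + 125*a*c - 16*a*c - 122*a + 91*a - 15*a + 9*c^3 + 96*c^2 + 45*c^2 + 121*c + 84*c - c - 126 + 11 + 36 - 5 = a^2*(10 - 30*c) + a*(87*c^2 + 109*c - 46) + 9*c^3 + 141*c^2 + 204*c - 84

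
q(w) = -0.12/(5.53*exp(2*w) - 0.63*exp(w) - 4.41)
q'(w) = -0.12*(-11.06*exp(2*w) + 0.63*exp(w))/(5.53*exp(2*w) - 0.63*exp(w) - 4.41)^2 = (1.3272*exp(w) - 0.0756)*exp(w)/(-5.53*exp(2*w) + 0.63*exp(w) + 4.41)^2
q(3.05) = -0.00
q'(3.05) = 0.00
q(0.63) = -0.01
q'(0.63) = 0.02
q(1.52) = -0.00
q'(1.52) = 0.00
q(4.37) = -0.00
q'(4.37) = 0.00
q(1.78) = -0.00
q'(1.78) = 0.00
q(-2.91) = 0.03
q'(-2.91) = -0.00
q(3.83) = -0.00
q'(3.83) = 0.00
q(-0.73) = 0.03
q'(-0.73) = 0.02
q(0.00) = -0.24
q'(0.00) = 5.21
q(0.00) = -0.24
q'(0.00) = 5.21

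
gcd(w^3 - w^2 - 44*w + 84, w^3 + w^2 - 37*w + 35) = w + 7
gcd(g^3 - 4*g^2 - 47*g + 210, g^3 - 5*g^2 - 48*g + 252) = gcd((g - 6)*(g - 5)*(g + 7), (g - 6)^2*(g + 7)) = g^2 + g - 42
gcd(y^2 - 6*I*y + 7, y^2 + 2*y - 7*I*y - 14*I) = y - 7*I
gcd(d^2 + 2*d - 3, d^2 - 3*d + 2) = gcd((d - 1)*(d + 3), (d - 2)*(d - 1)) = d - 1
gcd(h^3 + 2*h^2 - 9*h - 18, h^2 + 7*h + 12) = h + 3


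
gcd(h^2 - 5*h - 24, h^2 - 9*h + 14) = 1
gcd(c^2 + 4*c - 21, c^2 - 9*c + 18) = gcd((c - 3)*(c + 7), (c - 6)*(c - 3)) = c - 3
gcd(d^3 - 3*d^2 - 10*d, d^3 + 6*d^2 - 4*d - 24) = d + 2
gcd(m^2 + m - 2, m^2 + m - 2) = m^2 + m - 2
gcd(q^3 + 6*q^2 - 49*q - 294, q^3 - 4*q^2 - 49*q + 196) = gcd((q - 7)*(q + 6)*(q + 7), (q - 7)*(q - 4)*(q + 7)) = q^2 - 49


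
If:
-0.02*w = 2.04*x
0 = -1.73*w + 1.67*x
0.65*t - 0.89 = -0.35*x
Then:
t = 1.37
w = 0.00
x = 0.00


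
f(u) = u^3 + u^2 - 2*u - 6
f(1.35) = -4.42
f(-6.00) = -174.00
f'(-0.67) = -1.99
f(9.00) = 786.00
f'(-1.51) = 1.82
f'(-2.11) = 7.14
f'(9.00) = 259.00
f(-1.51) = -4.14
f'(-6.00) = 94.00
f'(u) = 3*u^2 + 2*u - 2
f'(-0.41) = -2.32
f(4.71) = 111.25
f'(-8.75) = 210.19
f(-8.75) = -581.86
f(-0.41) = -5.08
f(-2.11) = -6.72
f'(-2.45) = 11.11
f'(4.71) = 73.97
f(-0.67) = -4.51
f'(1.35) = 6.17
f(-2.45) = -9.80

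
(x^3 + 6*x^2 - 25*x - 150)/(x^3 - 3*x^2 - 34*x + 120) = (x + 5)/(x - 4)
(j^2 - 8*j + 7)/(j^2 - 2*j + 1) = (j - 7)/(j - 1)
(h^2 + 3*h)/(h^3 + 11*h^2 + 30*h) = (h + 3)/(h^2 + 11*h + 30)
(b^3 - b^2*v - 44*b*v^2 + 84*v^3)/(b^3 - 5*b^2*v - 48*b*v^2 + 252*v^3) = (-b + 2*v)/(-b + 6*v)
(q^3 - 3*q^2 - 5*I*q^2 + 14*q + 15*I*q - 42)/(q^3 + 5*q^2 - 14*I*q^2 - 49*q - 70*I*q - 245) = (q^2 + q*(-3 + 2*I) - 6*I)/(q^2 + q*(5 - 7*I) - 35*I)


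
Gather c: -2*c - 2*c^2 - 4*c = -2*c^2 - 6*c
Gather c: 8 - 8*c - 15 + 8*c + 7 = 0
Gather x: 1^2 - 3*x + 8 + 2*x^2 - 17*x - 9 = 2*x^2 - 20*x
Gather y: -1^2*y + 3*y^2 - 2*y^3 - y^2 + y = -2*y^3 + 2*y^2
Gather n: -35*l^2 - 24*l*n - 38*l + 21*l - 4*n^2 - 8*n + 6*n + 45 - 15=-35*l^2 - 17*l - 4*n^2 + n*(-24*l - 2) + 30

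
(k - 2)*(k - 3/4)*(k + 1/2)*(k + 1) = k^4 - 5*k^3/4 - 17*k^2/8 + 7*k/8 + 3/4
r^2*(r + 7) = r^3 + 7*r^2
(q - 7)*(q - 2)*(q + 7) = q^3 - 2*q^2 - 49*q + 98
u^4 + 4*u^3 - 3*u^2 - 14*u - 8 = (u - 2)*(u + 1)^2*(u + 4)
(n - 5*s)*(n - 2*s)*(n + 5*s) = n^3 - 2*n^2*s - 25*n*s^2 + 50*s^3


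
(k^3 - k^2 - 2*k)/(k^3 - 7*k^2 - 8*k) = (k - 2)/(k - 8)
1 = 1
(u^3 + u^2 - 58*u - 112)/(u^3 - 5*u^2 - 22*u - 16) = (u + 7)/(u + 1)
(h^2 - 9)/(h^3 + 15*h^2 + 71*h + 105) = (h - 3)/(h^2 + 12*h + 35)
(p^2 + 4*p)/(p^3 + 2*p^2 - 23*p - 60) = p/(p^2 - 2*p - 15)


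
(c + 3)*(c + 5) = c^2 + 8*c + 15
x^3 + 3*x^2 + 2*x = x*(x + 1)*(x + 2)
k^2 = k^2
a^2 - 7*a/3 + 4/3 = (a - 4/3)*(a - 1)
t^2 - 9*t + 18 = (t - 6)*(t - 3)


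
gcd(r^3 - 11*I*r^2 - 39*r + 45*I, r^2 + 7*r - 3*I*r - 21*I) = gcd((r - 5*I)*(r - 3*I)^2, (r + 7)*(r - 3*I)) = r - 3*I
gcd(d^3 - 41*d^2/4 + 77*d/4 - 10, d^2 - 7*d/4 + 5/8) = d - 5/4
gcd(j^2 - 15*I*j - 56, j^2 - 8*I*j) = j - 8*I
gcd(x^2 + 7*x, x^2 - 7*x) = x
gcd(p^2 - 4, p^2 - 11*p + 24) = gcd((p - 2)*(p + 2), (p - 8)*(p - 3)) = 1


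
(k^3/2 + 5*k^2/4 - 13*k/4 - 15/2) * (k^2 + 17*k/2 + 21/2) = k^5/2 + 11*k^4/2 + 101*k^3/8 - 22*k^2 - 783*k/8 - 315/4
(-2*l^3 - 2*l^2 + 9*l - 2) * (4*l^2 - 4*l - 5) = -8*l^5 + 54*l^3 - 34*l^2 - 37*l + 10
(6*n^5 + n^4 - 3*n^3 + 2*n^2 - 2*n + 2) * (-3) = -18*n^5 - 3*n^4 + 9*n^3 - 6*n^2 + 6*n - 6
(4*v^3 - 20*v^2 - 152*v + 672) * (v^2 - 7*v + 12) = 4*v^5 - 48*v^4 + 36*v^3 + 1496*v^2 - 6528*v + 8064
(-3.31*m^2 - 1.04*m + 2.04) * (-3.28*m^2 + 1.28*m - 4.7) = 10.8568*m^4 - 0.825600000000001*m^3 + 7.5346*m^2 + 7.4992*m - 9.588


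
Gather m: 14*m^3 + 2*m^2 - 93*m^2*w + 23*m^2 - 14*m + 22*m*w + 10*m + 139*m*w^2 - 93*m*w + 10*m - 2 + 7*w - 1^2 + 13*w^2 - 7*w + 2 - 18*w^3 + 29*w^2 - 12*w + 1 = 14*m^3 + m^2*(25 - 93*w) + m*(139*w^2 - 71*w + 6) - 18*w^3 + 42*w^2 - 12*w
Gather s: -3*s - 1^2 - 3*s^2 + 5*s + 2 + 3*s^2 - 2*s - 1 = 0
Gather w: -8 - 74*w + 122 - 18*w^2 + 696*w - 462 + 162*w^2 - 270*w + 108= 144*w^2 + 352*w - 240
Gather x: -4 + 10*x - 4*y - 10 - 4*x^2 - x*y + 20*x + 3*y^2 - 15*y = -4*x^2 + x*(30 - y) + 3*y^2 - 19*y - 14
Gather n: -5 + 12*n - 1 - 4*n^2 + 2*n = -4*n^2 + 14*n - 6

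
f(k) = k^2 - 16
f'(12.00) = 24.00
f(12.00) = 128.00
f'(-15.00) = -30.00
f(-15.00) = 209.00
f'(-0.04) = -0.08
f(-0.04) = -16.00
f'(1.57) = 3.14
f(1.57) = -13.54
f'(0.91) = 1.82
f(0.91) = -15.17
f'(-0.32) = -0.64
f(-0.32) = -15.90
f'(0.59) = 1.18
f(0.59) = -15.65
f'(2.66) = 5.32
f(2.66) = -8.92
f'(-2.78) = -5.56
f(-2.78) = -8.27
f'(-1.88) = -3.76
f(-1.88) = -12.47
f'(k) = 2*k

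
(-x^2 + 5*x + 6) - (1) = -x^2 + 5*x + 5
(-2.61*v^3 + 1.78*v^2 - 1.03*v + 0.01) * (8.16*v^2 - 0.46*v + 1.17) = -21.2976*v^5 + 15.7254*v^4 - 12.2773*v^3 + 2.638*v^2 - 1.2097*v + 0.0117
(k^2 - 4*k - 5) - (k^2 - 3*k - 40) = 35 - k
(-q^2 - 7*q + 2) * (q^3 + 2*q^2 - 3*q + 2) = -q^5 - 9*q^4 - 9*q^3 + 23*q^2 - 20*q + 4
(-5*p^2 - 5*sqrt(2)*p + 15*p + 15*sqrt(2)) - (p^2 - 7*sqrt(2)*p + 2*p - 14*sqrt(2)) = -6*p^2 + 2*sqrt(2)*p + 13*p + 29*sqrt(2)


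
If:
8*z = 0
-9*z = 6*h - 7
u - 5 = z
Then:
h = 7/6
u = 5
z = 0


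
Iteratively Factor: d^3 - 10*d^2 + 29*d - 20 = (d - 4)*(d^2 - 6*d + 5) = (d - 5)*(d - 4)*(d - 1)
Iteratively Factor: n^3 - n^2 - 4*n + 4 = (n + 2)*(n^2 - 3*n + 2) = (n - 1)*(n + 2)*(n - 2)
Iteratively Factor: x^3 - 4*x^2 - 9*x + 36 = (x + 3)*(x^2 - 7*x + 12) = (x - 3)*(x + 3)*(x - 4)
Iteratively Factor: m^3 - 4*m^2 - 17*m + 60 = (m - 3)*(m^2 - m - 20) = (m - 5)*(m - 3)*(m + 4)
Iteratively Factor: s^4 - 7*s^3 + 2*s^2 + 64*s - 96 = (s - 2)*(s^3 - 5*s^2 - 8*s + 48) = (s - 4)*(s - 2)*(s^2 - s - 12) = (s - 4)*(s - 2)*(s + 3)*(s - 4)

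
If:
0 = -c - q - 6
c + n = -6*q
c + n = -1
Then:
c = -37/6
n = 31/6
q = 1/6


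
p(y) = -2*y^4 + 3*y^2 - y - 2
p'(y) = -8*y^3 + 6*y - 1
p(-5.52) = -1761.96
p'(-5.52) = 1311.45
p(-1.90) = -15.33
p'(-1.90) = 42.47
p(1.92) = -20.04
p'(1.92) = -46.10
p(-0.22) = -1.64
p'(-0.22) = -2.23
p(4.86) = -1051.77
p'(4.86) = -890.17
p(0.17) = -2.08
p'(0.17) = -0.02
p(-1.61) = -6.05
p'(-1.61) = 22.73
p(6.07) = -2612.63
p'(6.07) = -1753.77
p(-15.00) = -100562.00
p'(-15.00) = 26909.00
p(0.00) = -2.00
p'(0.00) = -1.00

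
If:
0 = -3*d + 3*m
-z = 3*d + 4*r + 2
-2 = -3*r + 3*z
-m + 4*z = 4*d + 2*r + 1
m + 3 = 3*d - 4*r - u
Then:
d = -21/31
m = -21/31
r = 13/93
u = -457/93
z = -49/93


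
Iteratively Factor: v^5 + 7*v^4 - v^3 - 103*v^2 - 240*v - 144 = (v + 1)*(v^4 + 6*v^3 - 7*v^2 - 96*v - 144) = (v - 4)*(v + 1)*(v^3 + 10*v^2 + 33*v + 36) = (v - 4)*(v + 1)*(v + 3)*(v^2 + 7*v + 12) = (v - 4)*(v + 1)*(v + 3)*(v + 4)*(v + 3)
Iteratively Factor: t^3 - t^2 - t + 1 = (t - 1)*(t^2 - 1) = (t - 1)*(t + 1)*(t - 1)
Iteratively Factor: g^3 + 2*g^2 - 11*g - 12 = (g + 4)*(g^2 - 2*g - 3) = (g + 1)*(g + 4)*(g - 3)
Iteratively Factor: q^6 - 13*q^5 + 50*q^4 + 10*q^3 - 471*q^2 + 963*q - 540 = (q - 3)*(q^5 - 10*q^4 + 20*q^3 + 70*q^2 - 261*q + 180) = (q - 4)*(q - 3)*(q^4 - 6*q^3 - 4*q^2 + 54*q - 45) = (q - 4)*(q - 3)*(q - 1)*(q^3 - 5*q^2 - 9*q + 45) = (q - 4)*(q - 3)*(q - 1)*(q + 3)*(q^2 - 8*q + 15) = (q - 4)*(q - 3)^2*(q - 1)*(q + 3)*(q - 5)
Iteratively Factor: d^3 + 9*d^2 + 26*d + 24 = (d + 2)*(d^2 + 7*d + 12) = (d + 2)*(d + 4)*(d + 3)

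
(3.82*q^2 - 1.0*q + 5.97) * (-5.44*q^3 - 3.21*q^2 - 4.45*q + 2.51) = -20.7808*q^5 - 6.8222*q^4 - 46.2658*q^3 - 5.1255*q^2 - 29.0765*q + 14.9847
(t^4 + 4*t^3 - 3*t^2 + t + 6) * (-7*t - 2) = -7*t^5 - 30*t^4 + 13*t^3 - t^2 - 44*t - 12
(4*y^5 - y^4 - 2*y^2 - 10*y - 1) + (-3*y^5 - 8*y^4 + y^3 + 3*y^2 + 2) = y^5 - 9*y^4 + y^3 + y^2 - 10*y + 1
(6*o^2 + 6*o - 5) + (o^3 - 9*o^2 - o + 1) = o^3 - 3*o^2 + 5*o - 4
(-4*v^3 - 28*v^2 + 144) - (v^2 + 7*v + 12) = -4*v^3 - 29*v^2 - 7*v + 132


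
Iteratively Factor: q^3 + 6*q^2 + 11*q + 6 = (q + 3)*(q^2 + 3*q + 2) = (q + 2)*(q + 3)*(q + 1)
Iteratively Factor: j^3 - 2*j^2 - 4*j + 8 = (j - 2)*(j^2 - 4) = (j - 2)^2*(j + 2)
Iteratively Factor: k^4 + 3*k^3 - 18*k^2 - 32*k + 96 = (k - 3)*(k^3 + 6*k^2 - 32) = (k - 3)*(k - 2)*(k^2 + 8*k + 16) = (k - 3)*(k - 2)*(k + 4)*(k + 4)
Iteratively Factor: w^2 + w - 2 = (w - 1)*(w + 2)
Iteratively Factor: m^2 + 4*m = (m)*(m + 4)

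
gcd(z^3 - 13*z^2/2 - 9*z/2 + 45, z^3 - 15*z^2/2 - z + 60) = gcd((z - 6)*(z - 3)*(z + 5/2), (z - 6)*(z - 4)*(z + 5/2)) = z^2 - 7*z/2 - 15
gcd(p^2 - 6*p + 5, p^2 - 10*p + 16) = 1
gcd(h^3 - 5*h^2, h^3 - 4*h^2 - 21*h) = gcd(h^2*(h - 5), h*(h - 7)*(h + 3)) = h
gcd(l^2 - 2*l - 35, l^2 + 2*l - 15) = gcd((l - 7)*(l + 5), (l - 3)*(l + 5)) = l + 5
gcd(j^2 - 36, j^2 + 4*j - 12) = j + 6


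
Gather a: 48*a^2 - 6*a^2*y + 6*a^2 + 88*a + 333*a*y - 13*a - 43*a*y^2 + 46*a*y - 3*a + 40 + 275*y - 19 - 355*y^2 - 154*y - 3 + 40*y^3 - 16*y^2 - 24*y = a^2*(54 - 6*y) + a*(-43*y^2 + 379*y + 72) + 40*y^3 - 371*y^2 + 97*y + 18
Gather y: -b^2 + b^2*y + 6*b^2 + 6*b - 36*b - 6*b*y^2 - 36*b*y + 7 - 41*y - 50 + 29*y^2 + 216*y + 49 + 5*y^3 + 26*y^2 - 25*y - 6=5*b^2 - 30*b + 5*y^3 + y^2*(55 - 6*b) + y*(b^2 - 36*b + 150)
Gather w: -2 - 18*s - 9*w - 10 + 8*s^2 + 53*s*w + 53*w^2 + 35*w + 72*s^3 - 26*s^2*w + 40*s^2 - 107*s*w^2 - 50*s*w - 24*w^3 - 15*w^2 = 72*s^3 + 48*s^2 - 18*s - 24*w^3 + w^2*(38 - 107*s) + w*(-26*s^2 + 3*s + 26) - 12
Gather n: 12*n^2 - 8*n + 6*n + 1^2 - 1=12*n^2 - 2*n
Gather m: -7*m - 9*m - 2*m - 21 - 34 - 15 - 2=-18*m - 72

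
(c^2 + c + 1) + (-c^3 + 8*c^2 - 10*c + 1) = -c^3 + 9*c^2 - 9*c + 2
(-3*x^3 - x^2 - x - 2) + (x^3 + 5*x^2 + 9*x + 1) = -2*x^3 + 4*x^2 + 8*x - 1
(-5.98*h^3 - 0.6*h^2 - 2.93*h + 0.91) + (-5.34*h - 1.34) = -5.98*h^3 - 0.6*h^2 - 8.27*h - 0.43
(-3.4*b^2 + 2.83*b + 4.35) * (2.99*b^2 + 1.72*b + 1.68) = -10.166*b^4 + 2.6137*b^3 + 12.1621*b^2 + 12.2364*b + 7.308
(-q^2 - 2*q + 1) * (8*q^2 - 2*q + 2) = -8*q^4 - 14*q^3 + 10*q^2 - 6*q + 2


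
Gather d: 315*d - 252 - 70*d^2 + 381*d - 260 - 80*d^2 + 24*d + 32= -150*d^2 + 720*d - 480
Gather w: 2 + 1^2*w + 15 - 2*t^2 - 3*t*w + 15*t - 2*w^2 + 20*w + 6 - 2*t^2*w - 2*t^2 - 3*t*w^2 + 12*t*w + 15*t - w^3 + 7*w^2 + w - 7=-4*t^2 + 30*t - w^3 + w^2*(5 - 3*t) + w*(-2*t^2 + 9*t + 22) + 16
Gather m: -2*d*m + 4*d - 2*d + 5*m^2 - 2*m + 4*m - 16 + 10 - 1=2*d + 5*m^2 + m*(2 - 2*d) - 7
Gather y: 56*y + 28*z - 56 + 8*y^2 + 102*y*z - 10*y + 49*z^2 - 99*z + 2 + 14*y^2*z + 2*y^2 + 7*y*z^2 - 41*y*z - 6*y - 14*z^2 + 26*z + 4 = y^2*(14*z + 10) + y*(7*z^2 + 61*z + 40) + 35*z^2 - 45*z - 50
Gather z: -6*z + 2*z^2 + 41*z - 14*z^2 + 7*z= -12*z^2 + 42*z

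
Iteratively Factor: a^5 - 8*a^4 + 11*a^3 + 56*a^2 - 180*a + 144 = (a - 4)*(a^4 - 4*a^3 - 5*a^2 + 36*a - 36) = (a - 4)*(a - 2)*(a^3 - 2*a^2 - 9*a + 18) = (a - 4)*(a - 3)*(a - 2)*(a^2 + a - 6) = (a - 4)*(a - 3)*(a - 2)^2*(a + 3)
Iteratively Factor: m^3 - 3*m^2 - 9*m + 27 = (m - 3)*(m^2 - 9) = (m - 3)*(m + 3)*(m - 3)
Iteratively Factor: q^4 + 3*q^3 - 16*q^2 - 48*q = (q - 4)*(q^3 + 7*q^2 + 12*q) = (q - 4)*(q + 3)*(q^2 + 4*q) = (q - 4)*(q + 3)*(q + 4)*(q)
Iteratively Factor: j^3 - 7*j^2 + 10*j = (j - 5)*(j^2 - 2*j) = (j - 5)*(j - 2)*(j)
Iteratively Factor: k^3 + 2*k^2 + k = (k + 1)*(k^2 + k) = k*(k + 1)*(k + 1)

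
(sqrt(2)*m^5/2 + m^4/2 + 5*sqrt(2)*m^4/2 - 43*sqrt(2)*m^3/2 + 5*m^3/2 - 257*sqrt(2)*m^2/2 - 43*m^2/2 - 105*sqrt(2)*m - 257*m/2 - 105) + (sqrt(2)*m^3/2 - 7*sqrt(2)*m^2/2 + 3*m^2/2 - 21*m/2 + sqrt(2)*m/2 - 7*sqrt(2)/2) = sqrt(2)*m^5/2 + m^4/2 + 5*sqrt(2)*m^4/2 - 21*sqrt(2)*m^3 + 5*m^3/2 - 132*sqrt(2)*m^2 - 20*m^2 - 209*sqrt(2)*m/2 - 139*m - 105 - 7*sqrt(2)/2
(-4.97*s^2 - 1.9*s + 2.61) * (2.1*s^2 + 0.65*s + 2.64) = -10.437*s^4 - 7.2205*s^3 - 8.8748*s^2 - 3.3195*s + 6.8904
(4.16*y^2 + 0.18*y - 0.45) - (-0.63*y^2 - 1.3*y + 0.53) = 4.79*y^2 + 1.48*y - 0.98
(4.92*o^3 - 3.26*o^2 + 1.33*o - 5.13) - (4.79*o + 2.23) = 4.92*o^3 - 3.26*o^2 - 3.46*o - 7.36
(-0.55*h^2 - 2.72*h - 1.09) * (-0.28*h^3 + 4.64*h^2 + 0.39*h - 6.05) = 0.154*h^5 - 1.7904*h^4 - 12.5301*h^3 - 2.7909*h^2 + 16.0309*h + 6.5945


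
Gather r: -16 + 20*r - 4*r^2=-4*r^2 + 20*r - 16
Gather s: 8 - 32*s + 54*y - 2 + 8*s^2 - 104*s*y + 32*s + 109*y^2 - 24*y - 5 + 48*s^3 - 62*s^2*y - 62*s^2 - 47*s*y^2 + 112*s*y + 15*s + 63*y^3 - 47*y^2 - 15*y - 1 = 48*s^3 + s^2*(-62*y - 54) + s*(-47*y^2 + 8*y + 15) + 63*y^3 + 62*y^2 + 15*y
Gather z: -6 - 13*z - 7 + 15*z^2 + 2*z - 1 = 15*z^2 - 11*z - 14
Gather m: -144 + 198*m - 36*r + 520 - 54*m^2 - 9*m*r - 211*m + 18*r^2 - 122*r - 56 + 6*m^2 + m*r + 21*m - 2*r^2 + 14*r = -48*m^2 + m*(8 - 8*r) + 16*r^2 - 144*r + 320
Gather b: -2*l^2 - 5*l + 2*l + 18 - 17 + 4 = -2*l^2 - 3*l + 5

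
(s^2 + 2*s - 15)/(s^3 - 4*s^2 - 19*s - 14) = (-s^2 - 2*s + 15)/(-s^3 + 4*s^2 + 19*s + 14)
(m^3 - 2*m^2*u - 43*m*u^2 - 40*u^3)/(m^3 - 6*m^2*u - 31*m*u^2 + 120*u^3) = (-m - u)/(-m + 3*u)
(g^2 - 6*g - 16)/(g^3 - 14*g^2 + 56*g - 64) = (g + 2)/(g^2 - 6*g + 8)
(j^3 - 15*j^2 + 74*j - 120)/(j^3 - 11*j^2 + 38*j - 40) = (j - 6)/(j - 2)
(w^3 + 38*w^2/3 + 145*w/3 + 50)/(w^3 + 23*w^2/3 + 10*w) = (w + 5)/w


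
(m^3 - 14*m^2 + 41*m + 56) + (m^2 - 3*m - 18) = m^3 - 13*m^2 + 38*m + 38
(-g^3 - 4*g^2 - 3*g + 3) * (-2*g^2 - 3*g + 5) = 2*g^5 + 11*g^4 + 13*g^3 - 17*g^2 - 24*g + 15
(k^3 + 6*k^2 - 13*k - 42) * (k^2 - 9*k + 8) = k^5 - 3*k^4 - 59*k^3 + 123*k^2 + 274*k - 336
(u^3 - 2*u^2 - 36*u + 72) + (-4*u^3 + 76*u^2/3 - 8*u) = -3*u^3 + 70*u^2/3 - 44*u + 72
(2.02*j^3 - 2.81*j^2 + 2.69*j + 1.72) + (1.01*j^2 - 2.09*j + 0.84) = 2.02*j^3 - 1.8*j^2 + 0.6*j + 2.56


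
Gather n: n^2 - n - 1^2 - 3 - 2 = n^2 - n - 6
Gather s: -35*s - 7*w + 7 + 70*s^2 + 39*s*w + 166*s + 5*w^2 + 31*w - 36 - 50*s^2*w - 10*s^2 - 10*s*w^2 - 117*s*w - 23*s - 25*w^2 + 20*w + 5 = s^2*(60 - 50*w) + s*(-10*w^2 - 78*w + 108) - 20*w^2 + 44*w - 24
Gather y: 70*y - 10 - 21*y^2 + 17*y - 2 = -21*y^2 + 87*y - 12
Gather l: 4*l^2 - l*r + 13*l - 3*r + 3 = 4*l^2 + l*(13 - r) - 3*r + 3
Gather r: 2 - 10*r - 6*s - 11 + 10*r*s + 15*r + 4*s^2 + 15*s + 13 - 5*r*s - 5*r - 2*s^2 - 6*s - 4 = 5*r*s + 2*s^2 + 3*s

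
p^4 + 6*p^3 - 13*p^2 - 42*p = p*(p - 3)*(p + 2)*(p + 7)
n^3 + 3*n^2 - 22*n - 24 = (n - 4)*(n + 1)*(n + 6)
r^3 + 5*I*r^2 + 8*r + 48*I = (r - 3*I)*(r + 4*I)^2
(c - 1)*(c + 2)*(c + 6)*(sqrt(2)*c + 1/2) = sqrt(2)*c^4 + c^3/2 + 7*sqrt(2)*c^3 + 7*c^2/2 + 4*sqrt(2)*c^2 - 12*sqrt(2)*c + 2*c - 6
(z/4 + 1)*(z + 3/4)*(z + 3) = z^3/4 + 31*z^2/16 + 69*z/16 + 9/4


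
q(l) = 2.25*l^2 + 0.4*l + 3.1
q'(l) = 4.5*l + 0.4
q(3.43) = 30.94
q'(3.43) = 15.84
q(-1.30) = 6.38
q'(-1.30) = -5.45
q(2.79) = 21.73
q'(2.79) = 12.96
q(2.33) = 16.25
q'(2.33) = 10.88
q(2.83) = 22.25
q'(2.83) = 13.14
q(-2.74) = 18.90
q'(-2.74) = -11.93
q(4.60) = 52.55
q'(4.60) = 21.10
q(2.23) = 15.18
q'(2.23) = 10.44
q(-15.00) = 503.35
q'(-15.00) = -67.10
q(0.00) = 3.10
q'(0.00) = 0.40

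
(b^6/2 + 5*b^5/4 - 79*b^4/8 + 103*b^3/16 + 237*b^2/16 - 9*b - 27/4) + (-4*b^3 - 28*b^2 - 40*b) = b^6/2 + 5*b^5/4 - 79*b^4/8 + 39*b^3/16 - 211*b^2/16 - 49*b - 27/4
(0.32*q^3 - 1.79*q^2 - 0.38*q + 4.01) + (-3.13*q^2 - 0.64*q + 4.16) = 0.32*q^3 - 4.92*q^2 - 1.02*q + 8.17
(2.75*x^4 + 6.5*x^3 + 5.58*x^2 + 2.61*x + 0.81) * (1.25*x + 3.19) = 3.4375*x^5 + 16.8975*x^4 + 27.71*x^3 + 21.0627*x^2 + 9.3384*x + 2.5839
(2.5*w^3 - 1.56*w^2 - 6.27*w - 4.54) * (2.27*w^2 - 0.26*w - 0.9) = 5.675*w^5 - 4.1912*w^4 - 16.0773*w^3 - 7.2716*w^2 + 6.8234*w + 4.086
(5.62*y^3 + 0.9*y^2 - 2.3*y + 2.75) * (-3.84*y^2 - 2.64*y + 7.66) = -21.5808*y^5 - 18.2928*y^4 + 49.5052*y^3 + 2.406*y^2 - 24.878*y + 21.065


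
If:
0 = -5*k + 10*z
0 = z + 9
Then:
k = -18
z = -9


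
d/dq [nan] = 0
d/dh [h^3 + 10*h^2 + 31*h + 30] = 3*h^2 + 20*h + 31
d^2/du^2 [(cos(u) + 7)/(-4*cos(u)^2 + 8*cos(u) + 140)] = (-9*sin(u)^4*cos(u) - 30*sin(u)^4 + 956*sin(u)^2 - 733*cos(u) - 87*cos(3*u)/2 + cos(5*u)/2 - 520)/(4*(sin(u)^2 + 2*cos(u) + 34)^3)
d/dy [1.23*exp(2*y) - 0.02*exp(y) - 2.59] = (2.46*exp(y) - 0.02)*exp(y)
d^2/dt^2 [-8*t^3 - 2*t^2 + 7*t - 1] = -48*t - 4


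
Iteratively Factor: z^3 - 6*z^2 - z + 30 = (z - 3)*(z^2 - 3*z - 10) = (z - 5)*(z - 3)*(z + 2)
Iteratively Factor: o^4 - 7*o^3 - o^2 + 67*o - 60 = (o - 5)*(o^3 - 2*o^2 - 11*o + 12) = (o - 5)*(o - 1)*(o^2 - o - 12) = (o - 5)*(o - 4)*(o - 1)*(o + 3)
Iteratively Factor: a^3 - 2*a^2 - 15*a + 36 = (a - 3)*(a^2 + a - 12) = (a - 3)*(a + 4)*(a - 3)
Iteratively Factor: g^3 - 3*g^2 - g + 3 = (g - 1)*(g^2 - 2*g - 3) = (g - 3)*(g - 1)*(g + 1)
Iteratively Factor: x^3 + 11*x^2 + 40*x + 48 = (x + 3)*(x^2 + 8*x + 16) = (x + 3)*(x + 4)*(x + 4)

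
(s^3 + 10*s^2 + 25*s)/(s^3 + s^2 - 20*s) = (s + 5)/(s - 4)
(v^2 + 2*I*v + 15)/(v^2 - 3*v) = (v^2 + 2*I*v + 15)/(v*(v - 3))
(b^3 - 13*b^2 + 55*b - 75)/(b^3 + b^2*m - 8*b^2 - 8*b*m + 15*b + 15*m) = (b - 5)/(b + m)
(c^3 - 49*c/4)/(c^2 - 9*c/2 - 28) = c*(2*c - 7)/(2*(c - 8))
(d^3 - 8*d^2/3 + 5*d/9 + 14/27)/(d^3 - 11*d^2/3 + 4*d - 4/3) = (d^2 - 2*d - 7/9)/(d^2 - 3*d + 2)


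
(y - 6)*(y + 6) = y^2 - 36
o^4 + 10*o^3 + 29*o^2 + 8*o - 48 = (o - 1)*(o + 3)*(o + 4)^2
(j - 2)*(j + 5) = j^2 + 3*j - 10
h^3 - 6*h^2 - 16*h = h*(h - 8)*(h + 2)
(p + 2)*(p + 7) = p^2 + 9*p + 14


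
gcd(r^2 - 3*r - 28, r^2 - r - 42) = r - 7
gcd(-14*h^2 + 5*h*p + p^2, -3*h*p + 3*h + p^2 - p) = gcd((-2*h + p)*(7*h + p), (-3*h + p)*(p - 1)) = 1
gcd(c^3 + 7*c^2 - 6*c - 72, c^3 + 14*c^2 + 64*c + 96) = c^2 + 10*c + 24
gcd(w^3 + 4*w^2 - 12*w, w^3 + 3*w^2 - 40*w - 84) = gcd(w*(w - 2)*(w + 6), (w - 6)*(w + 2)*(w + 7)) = 1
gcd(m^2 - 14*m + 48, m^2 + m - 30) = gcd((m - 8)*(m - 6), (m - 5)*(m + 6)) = 1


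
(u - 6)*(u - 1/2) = u^2 - 13*u/2 + 3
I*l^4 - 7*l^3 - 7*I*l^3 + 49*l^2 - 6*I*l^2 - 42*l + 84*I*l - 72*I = (l - 6)*(l + 3*I)*(l + 4*I)*(I*l - I)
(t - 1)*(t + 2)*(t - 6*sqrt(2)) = t^3 - 6*sqrt(2)*t^2 + t^2 - 6*sqrt(2)*t - 2*t + 12*sqrt(2)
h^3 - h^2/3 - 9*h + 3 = (h - 3)*(h - 1/3)*(h + 3)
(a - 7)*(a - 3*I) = a^2 - 7*a - 3*I*a + 21*I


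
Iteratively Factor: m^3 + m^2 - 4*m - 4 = (m + 2)*(m^2 - m - 2) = (m + 1)*(m + 2)*(m - 2)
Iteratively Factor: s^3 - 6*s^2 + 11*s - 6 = (s - 2)*(s^2 - 4*s + 3) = (s - 3)*(s - 2)*(s - 1)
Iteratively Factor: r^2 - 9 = (r - 3)*(r + 3)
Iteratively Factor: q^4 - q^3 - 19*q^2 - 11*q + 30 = (q - 5)*(q^3 + 4*q^2 + q - 6) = (q - 5)*(q - 1)*(q^2 + 5*q + 6) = (q - 5)*(q - 1)*(q + 2)*(q + 3)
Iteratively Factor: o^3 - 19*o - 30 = (o + 3)*(o^2 - 3*o - 10) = (o - 5)*(o + 3)*(o + 2)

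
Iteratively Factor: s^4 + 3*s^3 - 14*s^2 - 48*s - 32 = (s + 4)*(s^3 - s^2 - 10*s - 8) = (s - 4)*(s + 4)*(s^2 + 3*s + 2) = (s - 4)*(s + 2)*(s + 4)*(s + 1)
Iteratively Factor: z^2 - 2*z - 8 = (z - 4)*(z + 2)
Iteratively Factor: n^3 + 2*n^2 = (n + 2)*(n^2) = n*(n + 2)*(n)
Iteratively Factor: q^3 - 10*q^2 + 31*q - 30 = (q - 3)*(q^2 - 7*q + 10) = (q - 5)*(q - 3)*(q - 2)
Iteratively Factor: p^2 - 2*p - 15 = (p + 3)*(p - 5)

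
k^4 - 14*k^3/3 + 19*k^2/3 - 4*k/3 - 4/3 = (k - 2)^2*(k - 1)*(k + 1/3)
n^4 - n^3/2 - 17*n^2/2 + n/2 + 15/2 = (n - 3)*(n - 1)*(n + 1)*(n + 5/2)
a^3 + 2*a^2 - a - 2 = (a - 1)*(a + 1)*(a + 2)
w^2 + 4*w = w*(w + 4)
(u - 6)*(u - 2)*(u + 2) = u^3 - 6*u^2 - 4*u + 24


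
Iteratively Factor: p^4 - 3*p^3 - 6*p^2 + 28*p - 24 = (p - 2)*(p^3 - p^2 - 8*p + 12) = (p - 2)*(p + 3)*(p^2 - 4*p + 4) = (p - 2)^2*(p + 3)*(p - 2)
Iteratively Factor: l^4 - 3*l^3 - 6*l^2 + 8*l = (l - 1)*(l^3 - 2*l^2 - 8*l) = (l - 1)*(l + 2)*(l^2 - 4*l) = (l - 4)*(l - 1)*(l + 2)*(l)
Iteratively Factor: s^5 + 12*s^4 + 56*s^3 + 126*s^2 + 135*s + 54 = (s + 3)*(s^4 + 9*s^3 + 29*s^2 + 39*s + 18) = (s + 3)^2*(s^3 + 6*s^2 + 11*s + 6) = (s + 2)*(s + 3)^2*(s^2 + 4*s + 3) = (s + 1)*(s + 2)*(s + 3)^2*(s + 3)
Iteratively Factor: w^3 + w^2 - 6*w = (w - 2)*(w^2 + 3*w) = (w - 2)*(w + 3)*(w)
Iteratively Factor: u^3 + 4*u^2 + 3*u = (u + 1)*(u^2 + 3*u) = u*(u + 1)*(u + 3)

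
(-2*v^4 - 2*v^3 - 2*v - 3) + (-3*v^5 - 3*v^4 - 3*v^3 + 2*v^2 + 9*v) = -3*v^5 - 5*v^4 - 5*v^3 + 2*v^2 + 7*v - 3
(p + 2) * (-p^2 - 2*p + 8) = -p^3 - 4*p^2 + 4*p + 16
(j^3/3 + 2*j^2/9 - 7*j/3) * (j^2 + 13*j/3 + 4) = j^5/3 + 5*j^4/3 - j^3/27 - 83*j^2/9 - 28*j/3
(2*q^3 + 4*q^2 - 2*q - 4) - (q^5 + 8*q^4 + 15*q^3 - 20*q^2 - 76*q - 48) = -q^5 - 8*q^4 - 13*q^3 + 24*q^2 + 74*q + 44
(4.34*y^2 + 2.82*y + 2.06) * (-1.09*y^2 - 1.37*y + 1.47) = -4.7306*y^4 - 9.0196*y^3 + 0.270999999999999*y^2 + 1.3232*y + 3.0282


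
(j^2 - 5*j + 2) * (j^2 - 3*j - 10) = j^4 - 8*j^3 + 7*j^2 + 44*j - 20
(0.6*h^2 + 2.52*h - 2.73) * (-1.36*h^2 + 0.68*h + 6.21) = -0.816*h^4 - 3.0192*h^3 + 9.1524*h^2 + 13.7928*h - 16.9533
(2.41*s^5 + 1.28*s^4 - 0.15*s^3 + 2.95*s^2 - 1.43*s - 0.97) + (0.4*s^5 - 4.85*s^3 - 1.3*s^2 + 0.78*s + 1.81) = 2.81*s^5 + 1.28*s^4 - 5.0*s^3 + 1.65*s^2 - 0.65*s + 0.84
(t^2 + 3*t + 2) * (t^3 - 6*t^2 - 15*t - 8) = t^5 - 3*t^4 - 31*t^3 - 65*t^2 - 54*t - 16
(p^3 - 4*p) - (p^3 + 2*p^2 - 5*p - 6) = -2*p^2 + p + 6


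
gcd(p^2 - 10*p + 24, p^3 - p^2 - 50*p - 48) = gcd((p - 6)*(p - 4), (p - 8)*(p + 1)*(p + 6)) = 1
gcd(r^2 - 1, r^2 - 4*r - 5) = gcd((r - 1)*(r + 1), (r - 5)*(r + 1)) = r + 1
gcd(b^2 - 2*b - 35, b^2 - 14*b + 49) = b - 7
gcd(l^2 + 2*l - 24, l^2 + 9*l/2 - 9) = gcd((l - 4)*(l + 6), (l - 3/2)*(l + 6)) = l + 6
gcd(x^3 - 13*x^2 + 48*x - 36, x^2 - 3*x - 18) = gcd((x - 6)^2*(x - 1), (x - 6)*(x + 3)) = x - 6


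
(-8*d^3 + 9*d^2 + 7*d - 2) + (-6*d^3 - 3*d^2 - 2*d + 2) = -14*d^3 + 6*d^2 + 5*d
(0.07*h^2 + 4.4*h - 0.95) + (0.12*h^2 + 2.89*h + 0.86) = 0.19*h^2 + 7.29*h - 0.09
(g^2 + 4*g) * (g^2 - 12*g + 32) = g^4 - 8*g^3 - 16*g^2 + 128*g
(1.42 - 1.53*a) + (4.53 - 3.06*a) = 5.95 - 4.59*a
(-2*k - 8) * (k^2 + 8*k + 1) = -2*k^3 - 24*k^2 - 66*k - 8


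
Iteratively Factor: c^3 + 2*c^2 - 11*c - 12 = (c - 3)*(c^2 + 5*c + 4) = (c - 3)*(c + 4)*(c + 1)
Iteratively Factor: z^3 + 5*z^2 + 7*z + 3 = (z + 3)*(z^2 + 2*z + 1) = (z + 1)*(z + 3)*(z + 1)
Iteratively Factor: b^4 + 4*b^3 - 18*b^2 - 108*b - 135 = (b + 3)*(b^3 + b^2 - 21*b - 45) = (b - 5)*(b + 3)*(b^2 + 6*b + 9) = (b - 5)*(b + 3)^2*(b + 3)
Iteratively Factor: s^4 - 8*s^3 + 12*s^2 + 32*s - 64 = (s + 2)*(s^3 - 10*s^2 + 32*s - 32) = (s - 4)*(s + 2)*(s^2 - 6*s + 8) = (s - 4)*(s - 2)*(s + 2)*(s - 4)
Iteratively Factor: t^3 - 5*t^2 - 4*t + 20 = (t + 2)*(t^2 - 7*t + 10) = (t - 2)*(t + 2)*(t - 5)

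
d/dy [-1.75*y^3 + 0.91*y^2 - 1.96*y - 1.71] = -5.25*y^2 + 1.82*y - 1.96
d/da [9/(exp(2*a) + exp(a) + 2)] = (-18*exp(a) - 9)*exp(a)/(exp(2*a) + exp(a) + 2)^2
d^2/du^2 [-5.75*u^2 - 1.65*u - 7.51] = -11.5000000000000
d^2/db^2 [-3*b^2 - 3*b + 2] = -6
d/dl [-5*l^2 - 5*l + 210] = -10*l - 5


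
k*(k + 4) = k^2 + 4*k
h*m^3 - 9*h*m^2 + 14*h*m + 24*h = (m - 6)*(m - 4)*(h*m + h)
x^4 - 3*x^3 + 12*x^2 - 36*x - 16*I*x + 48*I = (x - 3)*(x - 2*I)^2*(x + 4*I)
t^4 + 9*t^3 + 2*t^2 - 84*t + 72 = (t - 2)*(t - 1)*(t + 6)^2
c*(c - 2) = c^2 - 2*c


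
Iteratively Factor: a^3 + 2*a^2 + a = (a + 1)*(a^2 + a) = a*(a + 1)*(a + 1)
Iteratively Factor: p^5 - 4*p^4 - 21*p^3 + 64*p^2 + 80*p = (p)*(p^4 - 4*p^3 - 21*p^2 + 64*p + 80) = p*(p - 5)*(p^3 + p^2 - 16*p - 16) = p*(p - 5)*(p - 4)*(p^2 + 5*p + 4) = p*(p - 5)*(p - 4)*(p + 1)*(p + 4)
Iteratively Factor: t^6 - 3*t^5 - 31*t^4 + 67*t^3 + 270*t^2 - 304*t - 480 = (t - 2)*(t^5 - t^4 - 33*t^3 + t^2 + 272*t + 240) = (t - 4)*(t - 2)*(t^4 + 3*t^3 - 21*t^2 - 83*t - 60) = (t - 4)*(t - 2)*(t + 4)*(t^3 - t^2 - 17*t - 15) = (t - 4)*(t - 2)*(t + 3)*(t + 4)*(t^2 - 4*t - 5) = (t - 4)*(t - 2)*(t + 1)*(t + 3)*(t + 4)*(t - 5)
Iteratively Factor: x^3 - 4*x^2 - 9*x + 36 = (x - 3)*(x^2 - x - 12) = (x - 4)*(x - 3)*(x + 3)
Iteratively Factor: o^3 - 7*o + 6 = (o + 3)*(o^2 - 3*o + 2) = (o - 1)*(o + 3)*(o - 2)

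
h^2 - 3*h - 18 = (h - 6)*(h + 3)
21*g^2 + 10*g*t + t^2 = (3*g + t)*(7*g + t)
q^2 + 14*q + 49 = (q + 7)^2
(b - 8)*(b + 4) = b^2 - 4*b - 32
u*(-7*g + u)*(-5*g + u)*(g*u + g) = 35*g^3*u^2 + 35*g^3*u - 12*g^2*u^3 - 12*g^2*u^2 + g*u^4 + g*u^3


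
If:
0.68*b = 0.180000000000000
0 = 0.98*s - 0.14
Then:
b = 0.26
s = 0.14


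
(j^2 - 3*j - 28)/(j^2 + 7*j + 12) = (j - 7)/(j + 3)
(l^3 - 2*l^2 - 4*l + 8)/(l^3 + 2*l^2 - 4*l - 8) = (l - 2)/(l + 2)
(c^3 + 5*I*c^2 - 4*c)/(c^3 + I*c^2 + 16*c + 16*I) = c/(c - 4*I)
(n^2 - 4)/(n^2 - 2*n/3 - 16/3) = 3*(n - 2)/(3*n - 8)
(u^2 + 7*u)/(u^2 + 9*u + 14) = u/(u + 2)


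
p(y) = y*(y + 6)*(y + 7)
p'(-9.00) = 51.00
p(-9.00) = -54.00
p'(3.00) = 147.00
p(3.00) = 270.00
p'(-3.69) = -13.09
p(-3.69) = -28.21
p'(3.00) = 147.00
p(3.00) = 270.00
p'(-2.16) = -0.16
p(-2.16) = -40.14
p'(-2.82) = -7.46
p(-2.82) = -37.48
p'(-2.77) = -7.00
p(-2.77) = -37.85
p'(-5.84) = -7.52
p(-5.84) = -1.08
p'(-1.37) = 12.01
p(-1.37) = -35.71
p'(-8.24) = 31.45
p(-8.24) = -22.89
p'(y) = y*(y + 6) + y*(y + 7) + (y + 6)*(y + 7)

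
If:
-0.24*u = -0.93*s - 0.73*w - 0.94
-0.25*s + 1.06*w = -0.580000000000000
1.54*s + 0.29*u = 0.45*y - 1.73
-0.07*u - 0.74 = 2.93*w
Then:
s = 0.70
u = 5.45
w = -0.38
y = 9.74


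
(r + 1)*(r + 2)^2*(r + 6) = r^4 + 11*r^3 + 38*r^2 + 52*r + 24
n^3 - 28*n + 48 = (n - 4)*(n - 2)*(n + 6)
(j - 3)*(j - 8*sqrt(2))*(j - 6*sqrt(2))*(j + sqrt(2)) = j^4 - 13*sqrt(2)*j^3 - 3*j^3 + 39*sqrt(2)*j^2 + 68*j^2 - 204*j + 96*sqrt(2)*j - 288*sqrt(2)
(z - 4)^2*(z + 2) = z^3 - 6*z^2 + 32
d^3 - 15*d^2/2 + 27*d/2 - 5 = (d - 5)*(d - 2)*(d - 1/2)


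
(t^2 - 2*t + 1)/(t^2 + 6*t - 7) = (t - 1)/(t + 7)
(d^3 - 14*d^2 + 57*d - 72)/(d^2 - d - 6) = (d^2 - 11*d + 24)/(d + 2)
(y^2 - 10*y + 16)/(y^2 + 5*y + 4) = (y^2 - 10*y + 16)/(y^2 + 5*y + 4)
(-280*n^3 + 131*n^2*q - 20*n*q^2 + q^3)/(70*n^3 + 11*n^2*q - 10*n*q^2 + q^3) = (-8*n + q)/(2*n + q)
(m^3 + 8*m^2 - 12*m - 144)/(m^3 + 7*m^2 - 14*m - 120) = (m + 6)/(m + 5)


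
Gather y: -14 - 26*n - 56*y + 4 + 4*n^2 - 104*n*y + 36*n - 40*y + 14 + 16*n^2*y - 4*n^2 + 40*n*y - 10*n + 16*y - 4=y*(16*n^2 - 64*n - 80)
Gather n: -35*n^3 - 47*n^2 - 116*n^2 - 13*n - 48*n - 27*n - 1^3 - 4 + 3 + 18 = -35*n^3 - 163*n^2 - 88*n + 16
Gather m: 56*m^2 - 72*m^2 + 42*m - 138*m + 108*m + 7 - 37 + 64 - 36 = -16*m^2 + 12*m - 2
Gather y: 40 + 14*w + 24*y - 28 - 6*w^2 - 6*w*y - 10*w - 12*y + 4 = -6*w^2 + 4*w + y*(12 - 6*w) + 16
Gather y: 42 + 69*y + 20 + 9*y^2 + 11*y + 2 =9*y^2 + 80*y + 64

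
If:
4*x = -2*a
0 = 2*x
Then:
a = 0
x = 0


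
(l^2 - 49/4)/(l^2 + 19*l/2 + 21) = (l - 7/2)/(l + 6)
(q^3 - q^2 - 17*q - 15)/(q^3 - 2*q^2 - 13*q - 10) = (q + 3)/(q + 2)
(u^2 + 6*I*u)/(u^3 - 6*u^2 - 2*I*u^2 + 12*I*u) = (u + 6*I)/(u^2 - 6*u - 2*I*u + 12*I)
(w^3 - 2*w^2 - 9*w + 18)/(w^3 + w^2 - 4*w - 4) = (w^2 - 9)/(w^2 + 3*w + 2)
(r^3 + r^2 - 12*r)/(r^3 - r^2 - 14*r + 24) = r/(r - 2)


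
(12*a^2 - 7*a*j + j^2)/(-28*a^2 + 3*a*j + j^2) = (-3*a + j)/(7*a + j)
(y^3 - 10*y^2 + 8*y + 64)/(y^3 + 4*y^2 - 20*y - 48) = (y - 8)/(y + 6)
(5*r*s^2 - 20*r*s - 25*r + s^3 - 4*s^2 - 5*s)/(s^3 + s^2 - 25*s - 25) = (5*r + s)/(s + 5)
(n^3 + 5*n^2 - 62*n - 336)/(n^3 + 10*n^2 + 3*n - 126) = (n - 8)/(n - 3)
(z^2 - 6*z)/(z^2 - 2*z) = (z - 6)/(z - 2)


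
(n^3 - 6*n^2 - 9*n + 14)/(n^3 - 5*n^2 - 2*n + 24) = (n^2 - 8*n + 7)/(n^2 - 7*n + 12)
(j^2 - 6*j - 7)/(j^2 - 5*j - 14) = (j + 1)/(j + 2)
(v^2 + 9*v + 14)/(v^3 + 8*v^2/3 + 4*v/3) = 3*(v + 7)/(v*(3*v + 2))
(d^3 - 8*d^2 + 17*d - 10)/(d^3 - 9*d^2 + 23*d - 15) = (d - 2)/(d - 3)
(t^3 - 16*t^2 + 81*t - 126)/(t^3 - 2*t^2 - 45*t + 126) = (t - 7)/(t + 7)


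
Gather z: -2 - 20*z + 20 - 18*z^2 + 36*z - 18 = -18*z^2 + 16*z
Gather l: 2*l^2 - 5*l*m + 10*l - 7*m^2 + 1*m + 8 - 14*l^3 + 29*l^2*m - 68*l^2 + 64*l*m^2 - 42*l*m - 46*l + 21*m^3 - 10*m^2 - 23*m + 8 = -14*l^3 + l^2*(29*m - 66) + l*(64*m^2 - 47*m - 36) + 21*m^3 - 17*m^2 - 22*m + 16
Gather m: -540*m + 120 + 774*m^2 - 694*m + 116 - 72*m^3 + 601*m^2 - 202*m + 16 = -72*m^3 + 1375*m^2 - 1436*m + 252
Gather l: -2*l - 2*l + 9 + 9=18 - 4*l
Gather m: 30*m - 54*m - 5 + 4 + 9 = 8 - 24*m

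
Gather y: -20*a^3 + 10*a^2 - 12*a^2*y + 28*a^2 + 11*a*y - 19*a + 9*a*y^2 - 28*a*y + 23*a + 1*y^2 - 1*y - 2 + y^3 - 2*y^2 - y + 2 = -20*a^3 + 38*a^2 + 4*a + y^3 + y^2*(9*a - 1) + y*(-12*a^2 - 17*a - 2)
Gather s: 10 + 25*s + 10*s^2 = 10*s^2 + 25*s + 10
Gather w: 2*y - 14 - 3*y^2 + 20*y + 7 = -3*y^2 + 22*y - 7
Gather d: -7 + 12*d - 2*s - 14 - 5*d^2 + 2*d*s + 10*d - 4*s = -5*d^2 + d*(2*s + 22) - 6*s - 21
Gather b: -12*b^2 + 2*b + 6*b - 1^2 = -12*b^2 + 8*b - 1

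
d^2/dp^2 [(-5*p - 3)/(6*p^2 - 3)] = 4*(-10*p^3 - 18*p^2 - 15*p - 3)/(3*(8*p^6 - 12*p^4 + 6*p^2 - 1))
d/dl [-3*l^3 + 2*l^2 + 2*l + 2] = -9*l^2 + 4*l + 2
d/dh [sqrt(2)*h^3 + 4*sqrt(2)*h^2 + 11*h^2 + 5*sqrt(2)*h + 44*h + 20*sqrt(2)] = 3*sqrt(2)*h^2 + 8*sqrt(2)*h + 22*h + 5*sqrt(2) + 44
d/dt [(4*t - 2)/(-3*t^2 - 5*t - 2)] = 6*(2*t^2 - 2*t - 3)/(9*t^4 + 30*t^3 + 37*t^2 + 20*t + 4)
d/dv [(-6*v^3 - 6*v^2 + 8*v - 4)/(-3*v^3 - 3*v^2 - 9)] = 2*(8*v^3 + 25*v^2 + 14*v - 12)/(3*(v^6 + 2*v^5 + v^4 + 6*v^3 + 6*v^2 + 9))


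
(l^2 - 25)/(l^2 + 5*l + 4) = (l^2 - 25)/(l^2 + 5*l + 4)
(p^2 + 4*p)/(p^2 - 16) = p/(p - 4)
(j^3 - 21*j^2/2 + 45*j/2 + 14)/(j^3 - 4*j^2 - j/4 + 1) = 2*(j - 7)/(2*j - 1)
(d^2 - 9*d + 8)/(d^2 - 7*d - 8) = (d - 1)/(d + 1)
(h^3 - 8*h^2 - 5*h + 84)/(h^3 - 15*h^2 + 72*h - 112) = (h + 3)/(h - 4)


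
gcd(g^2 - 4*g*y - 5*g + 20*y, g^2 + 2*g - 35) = g - 5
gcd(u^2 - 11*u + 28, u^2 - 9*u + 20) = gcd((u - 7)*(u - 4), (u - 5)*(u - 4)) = u - 4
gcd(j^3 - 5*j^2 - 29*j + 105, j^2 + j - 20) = j + 5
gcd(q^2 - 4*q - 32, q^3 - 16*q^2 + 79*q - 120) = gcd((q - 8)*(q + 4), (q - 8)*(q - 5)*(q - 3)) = q - 8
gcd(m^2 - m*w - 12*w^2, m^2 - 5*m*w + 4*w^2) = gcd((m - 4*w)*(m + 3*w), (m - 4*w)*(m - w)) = -m + 4*w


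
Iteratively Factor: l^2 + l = (l + 1)*(l)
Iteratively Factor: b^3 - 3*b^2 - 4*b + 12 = (b - 2)*(b^2 - b - 6) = (b - 2)*(b + 2)*(b - 3)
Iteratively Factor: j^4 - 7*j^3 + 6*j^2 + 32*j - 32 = (j + 2)*(j^3 - 9*j^2 + 24*j - 16) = (j - 1)*(j + 2)*(j^2 - 8*j + 16) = (j - 4)*(j - 1)*(j + 2)*(j - 4)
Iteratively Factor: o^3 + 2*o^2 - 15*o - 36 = (o + 3)*(o^2 - o - 12) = (o + 3)^2*(o - 4)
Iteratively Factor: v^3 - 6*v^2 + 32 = (v - 4)*(v^2 - 2*v - 8) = (v - 4)^2*(v + 2)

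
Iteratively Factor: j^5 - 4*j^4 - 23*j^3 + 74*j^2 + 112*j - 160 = (j + 4)*(j^4 - 8*j^3 + 9*j^2 + 38*j - 40) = (j - 5)*(j + 4)*(j^3 - 3*j^2 - 6*j + 8) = (j - 5)*(j + 2)*(j + 4)*(j^2 - 5*j + 4) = (j - 5)*(j - 4)*(j + 2)*(j + 4)*(j - 1)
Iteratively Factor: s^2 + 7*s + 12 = (s + 3)*(s + 4)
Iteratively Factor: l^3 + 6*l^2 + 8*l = (l + 4)*(l^2 + 2*l) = l*(l + 4)*(l + 2)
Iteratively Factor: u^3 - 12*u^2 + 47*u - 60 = (u - 4)*(u^2 - 8*u + 15) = (u - 4)*(u - 3)*(u - 5)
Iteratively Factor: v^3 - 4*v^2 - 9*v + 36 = (v - 4)*(v^2 - 9) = (v - 4)*(v + 3)*(v - 3)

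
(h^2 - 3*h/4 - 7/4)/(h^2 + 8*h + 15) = (4*h^2 - 3*h - 7)/(4*(h^2 + 8*h + 15))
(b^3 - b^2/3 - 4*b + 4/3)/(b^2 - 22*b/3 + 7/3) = (b^2 - 4)/(b - 7)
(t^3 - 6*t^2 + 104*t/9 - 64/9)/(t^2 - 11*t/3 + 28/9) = (3*t^2 - 14*t + 16)/(3*t - 7)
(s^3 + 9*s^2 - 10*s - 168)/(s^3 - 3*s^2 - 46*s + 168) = (s + 6)/(s - 6)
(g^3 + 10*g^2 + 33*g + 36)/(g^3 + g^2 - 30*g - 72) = (g + 3)/(g - 6)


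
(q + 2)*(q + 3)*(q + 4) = q^3 + 9*q^2 + 26*q + 24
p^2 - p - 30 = (p - 6)*(p + 5)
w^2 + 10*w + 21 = (w + 3)*(w + 7)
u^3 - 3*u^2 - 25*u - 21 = (u - 7)*(u + 1)*(u + 3)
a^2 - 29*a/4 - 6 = (a - 8)*(a + 3/4)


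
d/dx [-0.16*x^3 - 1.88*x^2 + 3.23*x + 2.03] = -0.48*x^2 - 3.76*x + 3.23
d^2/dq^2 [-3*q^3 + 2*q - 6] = -18*q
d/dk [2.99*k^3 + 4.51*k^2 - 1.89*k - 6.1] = 8.97*k^2 + 9.02*k - 1.89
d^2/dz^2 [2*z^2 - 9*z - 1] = 4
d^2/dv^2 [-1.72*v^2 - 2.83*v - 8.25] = -3.44000000000000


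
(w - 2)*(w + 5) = w^2 + 3*w - 10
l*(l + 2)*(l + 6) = l^3 + 8*l^2 + 12*l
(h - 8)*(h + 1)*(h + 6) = h^3 - h^2 - 50*h - 48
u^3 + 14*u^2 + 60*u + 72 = (u + 2)*(u + 6)^2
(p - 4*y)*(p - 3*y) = p^2 - 7*p*y + 12*y^2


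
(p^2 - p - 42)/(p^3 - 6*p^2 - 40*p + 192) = (p - 7)/(p^2 - 12*p + 32)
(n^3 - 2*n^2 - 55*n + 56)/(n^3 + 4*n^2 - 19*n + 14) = (n - 8)/(n - 2)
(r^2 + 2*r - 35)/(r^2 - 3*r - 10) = (r + 7)/(r + 2)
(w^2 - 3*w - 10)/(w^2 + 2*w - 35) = (w + 2)/(w + 7)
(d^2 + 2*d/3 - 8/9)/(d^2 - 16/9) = (3*d - 2)/(3*d - 4)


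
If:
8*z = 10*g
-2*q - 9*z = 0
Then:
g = 4*z/5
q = -9*z/2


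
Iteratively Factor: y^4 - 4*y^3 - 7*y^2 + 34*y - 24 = (y - 2)*(y^3 - 2*y^2 - 11*y + 12) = (y - 4)*(y - 2)*(y^2 + 2*y - 3) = (y - 4)*(y - 2)*(y - 1)*(y + 3)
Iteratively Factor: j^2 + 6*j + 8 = (j + 4)*(j + 2)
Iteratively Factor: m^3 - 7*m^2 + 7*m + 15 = (m - 5)*(m^2 - 2*m - 3) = (m - 5)*(m + 1)*(m - 3)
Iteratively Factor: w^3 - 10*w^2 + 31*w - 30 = (w - 3)*(w^2 - 7*w + 10) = (w - 5)*(w - 3)*(w - 2)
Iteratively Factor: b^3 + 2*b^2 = (b + 2)*(b^2) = b*(b + 2)*(b)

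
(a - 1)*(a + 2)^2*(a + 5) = a^4 + 8*a^3 + 15*a^2 - 4*a - 20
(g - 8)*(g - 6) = g^2 - 14*g + 48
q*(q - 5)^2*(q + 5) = q^4 - 5*q^3 - 25*q^2 + 125*q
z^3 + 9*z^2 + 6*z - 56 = (z - 2)*(z + 4)*(z + 7)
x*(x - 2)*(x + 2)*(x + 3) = x^4 + 3*x^3 - 4*x^2 - 12*x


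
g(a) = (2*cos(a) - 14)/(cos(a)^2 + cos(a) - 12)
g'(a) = (2*sin(a)*cos(a) + sin(a))*(2*cos(a) - 14)/(cos(a)^2 + cos(a) - 12)^2 - 2*sin(a)/(cos(a)^2 + cos(a) - 12) = 2*(cos(a)^2 - 14*cos(a) + 5)*sin(a)/(cos(a)^2 + cos(a) - 12)^2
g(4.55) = 1.18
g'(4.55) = -0.10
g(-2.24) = 1.25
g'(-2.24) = -0.15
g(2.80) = 1.32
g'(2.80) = 0.09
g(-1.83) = 1.19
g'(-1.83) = -0.11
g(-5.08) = 1.15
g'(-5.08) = 0.00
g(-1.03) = 1.16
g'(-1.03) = 0.03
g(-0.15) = 1.20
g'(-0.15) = 0.02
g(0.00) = 1.20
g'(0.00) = 0.00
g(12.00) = 1.18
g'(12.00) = 0.06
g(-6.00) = 1.19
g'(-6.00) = -0.04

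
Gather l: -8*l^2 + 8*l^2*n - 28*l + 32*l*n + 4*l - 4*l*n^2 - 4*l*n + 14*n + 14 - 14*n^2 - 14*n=l^2*(8*n - 8) + l*(-4*n^2 + 28*n - 24) - 14*n^2 + 14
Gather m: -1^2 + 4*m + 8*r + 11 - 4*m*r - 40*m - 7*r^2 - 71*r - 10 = m*(-4*r - 36) - 7*r^2 - 63*r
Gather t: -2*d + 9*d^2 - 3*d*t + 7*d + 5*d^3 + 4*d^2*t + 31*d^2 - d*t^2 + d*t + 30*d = 5*d^3 + 40*d^2 - d*t^2 + 35*d + t*(4*d^2 - 2*d)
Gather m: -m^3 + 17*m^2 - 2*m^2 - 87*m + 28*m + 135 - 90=-m^3 + 15*m^2 - 59*m + 45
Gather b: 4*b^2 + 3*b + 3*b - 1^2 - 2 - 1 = 4*b^2 + 6*b - 4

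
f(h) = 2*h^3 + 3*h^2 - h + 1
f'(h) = 6*h^2 + 6*h - 1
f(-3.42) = -40.49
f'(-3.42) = 48.66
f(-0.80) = 2.70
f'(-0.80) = -1.96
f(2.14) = 32.20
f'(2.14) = 39.32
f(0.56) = 1.73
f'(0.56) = 4.24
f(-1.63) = 1.94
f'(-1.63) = 5.16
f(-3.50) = -44.50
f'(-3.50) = 51.50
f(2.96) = 76.19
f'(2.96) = 69.33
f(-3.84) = -64.17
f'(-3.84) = 64.43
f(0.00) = 1.00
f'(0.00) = -1.00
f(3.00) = 79.00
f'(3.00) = 71.00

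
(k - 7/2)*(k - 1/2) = k^2 - 4*k + 7/4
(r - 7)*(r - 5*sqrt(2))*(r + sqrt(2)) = r^3 - 7*r^2 - 4*sqrt(2)*r^2 - 10*r + 28*sqrt(2)*r + 70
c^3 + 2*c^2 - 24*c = c*(c - 4)*(c + 6)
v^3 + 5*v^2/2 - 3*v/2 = v*(v - 1/2)*(v + 3)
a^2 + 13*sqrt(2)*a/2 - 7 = (a - sqrt(2)/2)*(a + 7*sqrt(2))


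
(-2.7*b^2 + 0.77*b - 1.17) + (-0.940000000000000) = -2.7*b^2 + 0.77*b - 2.11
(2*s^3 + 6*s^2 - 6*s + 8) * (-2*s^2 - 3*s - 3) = -4*s^5 - 18*s^4 - 12*s^3 - 16*s^2 - 6*s - 24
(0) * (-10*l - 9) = 0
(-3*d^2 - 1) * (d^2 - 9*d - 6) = -3*d^4 + 27*d^3 + 17*d^2 + 9*d + 6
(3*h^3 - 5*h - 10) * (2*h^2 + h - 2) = 6*h^5 + 3*h^4 - 16*h^3 - 25*h^2 + 20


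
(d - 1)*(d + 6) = d^2 + 5*d - 6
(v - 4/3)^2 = v^2 - 8*v/3 + 16/9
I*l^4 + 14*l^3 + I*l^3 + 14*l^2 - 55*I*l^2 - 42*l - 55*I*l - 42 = (l - 7*I)*(l - 6*I)*(l - I)*(I*l + I)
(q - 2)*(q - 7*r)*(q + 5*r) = q^3 - 2*q^2*r - 2*q^2 - 35*q*r^2 + 4*q*r + 70*r^2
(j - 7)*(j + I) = j^2 - 7*j + I*j - 7*I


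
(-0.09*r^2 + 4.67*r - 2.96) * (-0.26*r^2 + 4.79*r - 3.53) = 0.0234*r^4 - 1.6453*r^3 + 23.4566*r^2 - 30.6635*r + 10.4488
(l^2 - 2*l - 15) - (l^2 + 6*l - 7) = -8*l - 8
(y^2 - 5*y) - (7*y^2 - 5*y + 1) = -6*y^2 - 1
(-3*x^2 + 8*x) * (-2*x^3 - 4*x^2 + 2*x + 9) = 6*x^5 - 4*x^4 - 38*x^3 - 11*x^2 + 72*x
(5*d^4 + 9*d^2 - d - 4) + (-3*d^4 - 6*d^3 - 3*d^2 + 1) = 2*d^4 - 6*d^3 + 6*d^2 - d - 3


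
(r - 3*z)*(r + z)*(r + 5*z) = r^3 + 3*r^2*z - 13*r*z^2 - 15*z^3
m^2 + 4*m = m*(m + 4)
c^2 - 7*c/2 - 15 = (c - 6)*(c + 5/2)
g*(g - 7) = g^2 - 7*g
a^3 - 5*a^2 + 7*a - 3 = (a - 3)*(a - 1)^2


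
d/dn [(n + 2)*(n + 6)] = 2*n + 8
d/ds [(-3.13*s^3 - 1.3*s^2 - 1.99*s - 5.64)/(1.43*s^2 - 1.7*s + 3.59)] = (-4.4759*s^4 + 10.642*s^3 - 28.6544*s^2 + 6.7964*s - 16.7321)/(2.0449*s^4 - 4.862*s^3 + 13.1574*s^2 - 12.206*s + 12.8881)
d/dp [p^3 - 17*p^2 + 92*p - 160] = 3*p^2 - 34*p + 92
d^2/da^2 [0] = 0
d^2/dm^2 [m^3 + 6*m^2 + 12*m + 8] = 6*m + 12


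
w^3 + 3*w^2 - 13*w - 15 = (w - 3)*(w + 1)*(w + 5)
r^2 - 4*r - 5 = (r - 5)*(r + 1)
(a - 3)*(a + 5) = a^2 + 2*a - 15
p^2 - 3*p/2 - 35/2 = (p - 5)*(p + 7/2)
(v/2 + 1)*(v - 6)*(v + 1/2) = v^3/2 - 7*v^2/4 - 7*v - 3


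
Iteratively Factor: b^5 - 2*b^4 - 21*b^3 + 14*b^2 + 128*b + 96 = (b - 4)*(b^4 + 2*b^3 - 13*b^2 - 38*b - 24) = (b - 4)*(b + 1)*(b^3 + b^2 - 14*b - 24) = (b - 4)*(b + 1)*(b + 3)*(b^2 - 2*b - 8) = (b - 4)^2*(b + 1)*(b + 3)*(b + 2)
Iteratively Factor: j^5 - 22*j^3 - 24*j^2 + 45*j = (j)*(j^4 - 22*j^2 - 24*j + 45) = j*(j - 1)*(j^3 + j^2 - 21*j - 45) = j*(j - 5)*(j - 1)*(j^2 + 6*j + 9) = j*(j - 5)*(j - 1)*(j + 3)*(j + 3)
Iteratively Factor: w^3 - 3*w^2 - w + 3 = (w + 1)*(w^2 - 4*w + 3) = (w - 1)*(w + 1)*(w - 3)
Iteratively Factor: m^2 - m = (m - 1)*(m)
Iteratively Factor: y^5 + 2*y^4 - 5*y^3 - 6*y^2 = (y)*(y^4 + 2*y^3 - 5*y^2 - 6*y) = y*(y + 1)*(y^3 + y^2 - 6*y) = y^2*(y + 1)*(y^2 + y - 6) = y^2*(y + 1)*(y + 3)*(y - 2)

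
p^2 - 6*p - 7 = (p - 7)*(p + 1)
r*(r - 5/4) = r^2 - 5*r/4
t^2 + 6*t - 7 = (t - 1)*(t + 7)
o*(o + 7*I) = o^2 + 7*I*o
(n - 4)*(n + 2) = n^2 - 2*n - 8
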